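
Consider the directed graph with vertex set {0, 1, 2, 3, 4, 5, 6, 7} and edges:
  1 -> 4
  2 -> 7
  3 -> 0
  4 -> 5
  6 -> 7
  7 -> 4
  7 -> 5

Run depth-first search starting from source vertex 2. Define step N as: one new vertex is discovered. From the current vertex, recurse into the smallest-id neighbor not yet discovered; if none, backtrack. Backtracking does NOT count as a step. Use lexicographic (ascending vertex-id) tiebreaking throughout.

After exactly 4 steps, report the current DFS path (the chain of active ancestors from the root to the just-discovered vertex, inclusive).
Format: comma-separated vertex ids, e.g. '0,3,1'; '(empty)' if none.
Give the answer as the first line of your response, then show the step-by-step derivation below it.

2,7,4,5

step 1: discover 2; path=2; order=2
step 2: discover 7; path=2>7; order=2,7
step 3: discover 4; path=2>7>4; order=2,7,4
step 4: discover 5; path=2>7>4>5; order=2,7,4,5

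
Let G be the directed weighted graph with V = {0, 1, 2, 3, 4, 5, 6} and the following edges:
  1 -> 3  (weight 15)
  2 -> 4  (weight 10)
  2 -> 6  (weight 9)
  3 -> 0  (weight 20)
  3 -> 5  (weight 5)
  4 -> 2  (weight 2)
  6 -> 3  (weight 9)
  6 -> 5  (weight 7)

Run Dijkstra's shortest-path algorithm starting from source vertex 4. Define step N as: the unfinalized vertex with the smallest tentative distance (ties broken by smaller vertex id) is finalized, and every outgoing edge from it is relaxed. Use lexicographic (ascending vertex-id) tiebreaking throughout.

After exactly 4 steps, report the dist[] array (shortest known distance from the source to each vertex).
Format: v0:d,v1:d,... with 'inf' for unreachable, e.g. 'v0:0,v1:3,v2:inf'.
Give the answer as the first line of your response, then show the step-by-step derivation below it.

v0:inf,v1:inf,v2:2,v3:20,v4:0,v5:18,v6:11

step 1: dist = v0:inf,v1:inf,v2:2,v3:inf,v4:0,v5:inf,v6:inf
step 2: dist = v0:inf,v1:inf,v2:2,v3:inf,v4:0,v5:inf,v6:11
step 3: dist = v0:inf,v1:inf,v2:2,v3:20,v4:0,v5:18,v6:11
step 4: dist = v0:inf,v1:inf,v2:2,v3:20,v4:0,v5:18,v6:11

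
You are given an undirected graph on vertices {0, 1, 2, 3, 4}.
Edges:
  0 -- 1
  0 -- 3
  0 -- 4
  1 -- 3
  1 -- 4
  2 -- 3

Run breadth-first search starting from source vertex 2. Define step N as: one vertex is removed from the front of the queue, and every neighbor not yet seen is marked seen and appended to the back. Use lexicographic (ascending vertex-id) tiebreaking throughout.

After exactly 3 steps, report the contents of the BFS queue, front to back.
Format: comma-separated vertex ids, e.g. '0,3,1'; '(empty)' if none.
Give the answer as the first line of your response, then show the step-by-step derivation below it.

1,4

step 1: dequeue 2; queue=[3]; order=2
step 2: dequeue 3; queue=[0,1]; order=2,3
step 3: dequeue 0; queue=[1,4]; order=2,3,0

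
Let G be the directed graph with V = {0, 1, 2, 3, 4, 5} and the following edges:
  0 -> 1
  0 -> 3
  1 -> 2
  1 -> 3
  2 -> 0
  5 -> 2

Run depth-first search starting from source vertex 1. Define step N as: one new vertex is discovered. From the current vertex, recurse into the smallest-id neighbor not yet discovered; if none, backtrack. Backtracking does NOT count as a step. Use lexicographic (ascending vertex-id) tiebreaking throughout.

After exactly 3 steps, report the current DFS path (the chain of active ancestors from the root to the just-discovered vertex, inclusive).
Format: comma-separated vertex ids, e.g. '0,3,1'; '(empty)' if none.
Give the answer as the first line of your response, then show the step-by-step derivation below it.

1,2,0

step 1: discover 1; path=1; order=1
step 2: discover 2; path=1>2; order=1,2
step 3: discover 0; path=1>2>0; order=1,2,0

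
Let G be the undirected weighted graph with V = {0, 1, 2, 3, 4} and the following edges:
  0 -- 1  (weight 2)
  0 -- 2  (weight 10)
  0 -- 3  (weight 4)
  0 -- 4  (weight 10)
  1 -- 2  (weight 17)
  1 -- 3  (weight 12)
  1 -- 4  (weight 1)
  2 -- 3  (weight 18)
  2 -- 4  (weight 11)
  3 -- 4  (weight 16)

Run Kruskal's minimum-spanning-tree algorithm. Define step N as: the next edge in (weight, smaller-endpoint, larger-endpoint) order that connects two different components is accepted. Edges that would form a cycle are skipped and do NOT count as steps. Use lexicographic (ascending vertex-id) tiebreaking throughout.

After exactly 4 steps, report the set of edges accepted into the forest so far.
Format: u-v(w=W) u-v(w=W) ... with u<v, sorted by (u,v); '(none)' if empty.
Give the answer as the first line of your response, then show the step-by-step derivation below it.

0-1(w=2) 0-2(w=10) 0-3(w=4) 1-4(w=1)

step 1: add edge 1-4 (w=1); MST = {1-4(w=1)}
step 2: add edge 0-1 (w=2); MST = {0-1(w=2) 1-4(w=1)}
step 3: add edge 0-3 (w=4); MST = {0-1(w=2) 0-3(w=4) 1-4(w=1)}
step 4: add edge 0-2 (w=10); MST = {0-1(w=2) 0-2(w=10) 0-3(w=4) 1-4(w=1)}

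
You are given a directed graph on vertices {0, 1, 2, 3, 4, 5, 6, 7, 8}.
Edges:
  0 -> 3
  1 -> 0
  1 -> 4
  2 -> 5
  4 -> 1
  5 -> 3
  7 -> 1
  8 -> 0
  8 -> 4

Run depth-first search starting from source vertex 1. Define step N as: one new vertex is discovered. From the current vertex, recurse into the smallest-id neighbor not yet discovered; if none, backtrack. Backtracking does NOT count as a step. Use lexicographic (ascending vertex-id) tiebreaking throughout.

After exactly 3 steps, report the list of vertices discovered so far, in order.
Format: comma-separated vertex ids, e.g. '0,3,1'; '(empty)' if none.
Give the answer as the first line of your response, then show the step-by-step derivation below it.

1,0,3

step 1: discover 1; path=1; order=1
step 2: discover 0; path=1>0; order=1,0
step 3: discover 3; path=1>0>3; order=1,0,3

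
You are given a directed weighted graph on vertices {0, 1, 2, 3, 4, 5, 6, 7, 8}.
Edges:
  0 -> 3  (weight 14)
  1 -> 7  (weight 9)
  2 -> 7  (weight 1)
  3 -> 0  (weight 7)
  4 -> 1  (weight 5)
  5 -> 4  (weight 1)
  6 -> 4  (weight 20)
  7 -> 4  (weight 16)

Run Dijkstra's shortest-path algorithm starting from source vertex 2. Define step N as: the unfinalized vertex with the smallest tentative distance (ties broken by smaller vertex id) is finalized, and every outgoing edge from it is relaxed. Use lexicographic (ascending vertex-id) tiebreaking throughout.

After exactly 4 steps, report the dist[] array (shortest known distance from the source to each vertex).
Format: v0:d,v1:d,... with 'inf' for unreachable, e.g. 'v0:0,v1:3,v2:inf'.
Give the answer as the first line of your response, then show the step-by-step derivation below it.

v0:inf,v1:22,v2:0,v3:inf,v4:17,v5:inf,v6:inf,v7:1,v8:inf

step 1: dist = v0:inf,v1:inf,v2:0,v3:inf,v4:inf,v5:inf,v6:inf,v7:1,v8:inf
step 2: dist = v0:inf,v1:inf,v2:0,v3:inf,v4:17,v5:inf,v6:inf,v7:1,v8:inf
step 3: dist = v0:inf,v1:22,v2:0,v3:inf,v4:17,v5:inf,v6:inf,v7:1,v8:inf
step 4: dist = v0:inf,v1:22,v2:0,v3:inf,v4:17,v5:inf,v6:inf,v7:1,v8:inf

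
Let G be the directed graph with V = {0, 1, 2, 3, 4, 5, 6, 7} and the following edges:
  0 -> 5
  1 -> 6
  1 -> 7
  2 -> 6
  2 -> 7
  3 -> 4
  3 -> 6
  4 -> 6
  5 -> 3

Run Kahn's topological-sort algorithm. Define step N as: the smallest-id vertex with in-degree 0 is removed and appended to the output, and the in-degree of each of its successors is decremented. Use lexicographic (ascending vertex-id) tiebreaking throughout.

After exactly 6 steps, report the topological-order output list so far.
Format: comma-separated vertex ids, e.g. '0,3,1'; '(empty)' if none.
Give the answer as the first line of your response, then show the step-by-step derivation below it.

0,1,2,5,3,4

step 1: output 0; order=[0]; indeg=(0,0,0,1,1,0,4,2)
step 2: output 1; order=[0,1]; indeg=(0,0,0,1,1,0,3,1)
step 3: output 2; order=[0,1,2]; indeg=(0,0,0,1,1,0,2,0)
step 4: output 5; order=[0,1,2,5]; indeg=(0,0,0,0,1,0,2,0)
step 5: output 3; order=[0,1,2,5,3]; indeg=(0,0,0,0,0,0,1,0)
step 6: output 4; order=[0,1,2,5,3,4]; indeg=(0,0,0,0,0,0,0,0)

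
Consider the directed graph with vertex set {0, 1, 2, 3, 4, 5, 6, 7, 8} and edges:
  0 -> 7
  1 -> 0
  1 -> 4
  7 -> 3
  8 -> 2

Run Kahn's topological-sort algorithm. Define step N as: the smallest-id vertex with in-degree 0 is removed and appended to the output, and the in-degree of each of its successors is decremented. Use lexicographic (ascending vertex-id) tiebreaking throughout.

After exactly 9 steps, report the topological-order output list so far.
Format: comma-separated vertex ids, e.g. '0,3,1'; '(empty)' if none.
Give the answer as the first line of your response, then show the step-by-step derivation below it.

1,0,4,5,6,7,3,8,2

step 1: output 1; order=[1]; indeg=(0,0,1,1,0,0,0,1,0)
step 2: output 0; order=[1,0]; indeg=(0,0,1,1,0,0,0,0,0)
step 3: output 4; order=[1,0,4]; indeg=(0,0,1,1,0,0,0,0,0)
step 4: output 5; order=[1,0,4,5]; indeg=(0,0,1,1,0,0,0,0,0)
step 5: output 6; order=[1,0,4,5,6]; indeg=(0,0,1,1,0,0,0,0,0)
step 6: output 7; order=[1,0,4,5,6,7]; indeg=(0,0,1,0,0,0,0,0,0)
step 7: output 3; order=[1,0,4,5,6,7,3]; indeg=(0,0,1,0,0,0,0,0,0)
step 8: output 8; order=[1,0,4,5,6,7,3,8]; indeg=(0,0,0,0,0,0,0,0,0)
step 9: output 2; order=[1,0,4,5,6,7,3,8,2]; indeg=(0,0,0,0,0,0,0,0,0)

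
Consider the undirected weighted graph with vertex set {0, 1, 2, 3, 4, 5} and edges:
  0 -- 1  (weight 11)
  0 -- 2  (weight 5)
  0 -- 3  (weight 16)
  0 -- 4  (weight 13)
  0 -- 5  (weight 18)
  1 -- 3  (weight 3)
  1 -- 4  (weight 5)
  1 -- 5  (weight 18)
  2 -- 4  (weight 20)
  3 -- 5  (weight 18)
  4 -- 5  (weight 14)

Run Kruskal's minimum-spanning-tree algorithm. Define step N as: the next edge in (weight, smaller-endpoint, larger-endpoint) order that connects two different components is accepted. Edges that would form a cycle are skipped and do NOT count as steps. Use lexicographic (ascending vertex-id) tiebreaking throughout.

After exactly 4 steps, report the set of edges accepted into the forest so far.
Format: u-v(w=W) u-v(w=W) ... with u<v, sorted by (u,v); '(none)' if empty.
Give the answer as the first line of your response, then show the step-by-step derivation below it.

0-1(w=11) 0-2(w=5) 1-3(w=3) 1-4(w=5)

step 1: add edge 1-3 (w=3); MST = {1-3(w=3)}
step 2: add edge 0-2 (w=5); MST = {0-2(w=5) 1-3(w=3)}
step 3: add edge 1-4 (w=5); MST = {0-2(w=5) 1-3(w=3) 1-4(w=5)}
step 4: add edge 0-1 (w=11); MST = {0-1(w=11) 0-2(w=5) 1-3(w=3) 1-4(w=5)}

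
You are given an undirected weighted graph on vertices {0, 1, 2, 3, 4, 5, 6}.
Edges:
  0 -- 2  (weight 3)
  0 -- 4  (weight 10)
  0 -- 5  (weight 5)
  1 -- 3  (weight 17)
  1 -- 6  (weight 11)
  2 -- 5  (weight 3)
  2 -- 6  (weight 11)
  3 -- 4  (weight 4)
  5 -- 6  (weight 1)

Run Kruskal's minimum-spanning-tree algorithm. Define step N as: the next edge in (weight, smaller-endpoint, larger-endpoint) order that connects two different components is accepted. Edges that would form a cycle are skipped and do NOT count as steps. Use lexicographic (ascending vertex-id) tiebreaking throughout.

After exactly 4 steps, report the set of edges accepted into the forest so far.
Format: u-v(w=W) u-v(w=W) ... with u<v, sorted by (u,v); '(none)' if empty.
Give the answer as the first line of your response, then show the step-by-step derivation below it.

0-2(w=3) 2-5(w=3) 3-4(w=4) 5-6(w=1)

step 1: add edge 5-6 (w=1); MST = {5-6(w=1)}
step 2: add edge 0-2 (w=3); MST = {0-2(w=3) 5-6(w=1)}
step 3: add edge 2-5 (w=3); MST = {0-2(w=3) 2-5(w=3) 5-6(w=1)}
step 4: add edge 3-4 (w=4); MST = {0-2(w=3) 2-5(w=3) 3-4(w=4) 5-6(w=1)}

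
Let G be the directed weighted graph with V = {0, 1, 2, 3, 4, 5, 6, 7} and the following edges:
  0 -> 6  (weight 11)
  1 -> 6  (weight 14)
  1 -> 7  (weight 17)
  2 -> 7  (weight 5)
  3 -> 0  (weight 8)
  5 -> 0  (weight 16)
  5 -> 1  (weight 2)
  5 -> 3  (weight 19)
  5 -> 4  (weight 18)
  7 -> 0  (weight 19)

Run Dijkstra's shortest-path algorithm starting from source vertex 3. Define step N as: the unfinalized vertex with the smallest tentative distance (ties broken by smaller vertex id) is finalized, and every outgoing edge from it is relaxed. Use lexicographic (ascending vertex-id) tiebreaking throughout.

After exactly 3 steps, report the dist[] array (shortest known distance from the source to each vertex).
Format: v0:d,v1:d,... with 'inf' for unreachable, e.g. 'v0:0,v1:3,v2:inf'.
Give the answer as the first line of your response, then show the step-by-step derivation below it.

v0:8,v1:inf,v2:inf,v3:0,v4:inf,v5:inf,v6:19,v7:inf

step 1: dist = v0:8,v1:inf,v2:inf,v3:0,v4:inf,v5:inf,v6:inf,v7:inf
step 2: dist = v0:8,v1:inf,v2:inf,v3:0,v4:inf,v5:inf,v6:19,v7:inf
step 3: dist = v0:8,v1:inf,v2:inf,v3:0,v4:inf,v5:inf,v6:19,v7:inf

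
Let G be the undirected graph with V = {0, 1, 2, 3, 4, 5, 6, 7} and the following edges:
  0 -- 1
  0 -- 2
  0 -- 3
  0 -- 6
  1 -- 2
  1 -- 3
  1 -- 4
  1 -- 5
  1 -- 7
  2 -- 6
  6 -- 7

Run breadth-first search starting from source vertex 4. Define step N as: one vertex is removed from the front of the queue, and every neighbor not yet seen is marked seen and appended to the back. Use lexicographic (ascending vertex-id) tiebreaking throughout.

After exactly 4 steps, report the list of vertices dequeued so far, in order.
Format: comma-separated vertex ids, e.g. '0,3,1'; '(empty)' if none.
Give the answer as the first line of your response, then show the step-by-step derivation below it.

4,1,0,2

step 1: dequeue 4; queue=[1]; order=4
step 2: dequeue 1; queue=[0,2,3,5,7]; order=4,1
step 3: dequeue 0; queue=[2,3,5,7,6]; order=4,1,0
step 4: dequeue 2; queue=[3,5,7,6]; order=4,1,0,2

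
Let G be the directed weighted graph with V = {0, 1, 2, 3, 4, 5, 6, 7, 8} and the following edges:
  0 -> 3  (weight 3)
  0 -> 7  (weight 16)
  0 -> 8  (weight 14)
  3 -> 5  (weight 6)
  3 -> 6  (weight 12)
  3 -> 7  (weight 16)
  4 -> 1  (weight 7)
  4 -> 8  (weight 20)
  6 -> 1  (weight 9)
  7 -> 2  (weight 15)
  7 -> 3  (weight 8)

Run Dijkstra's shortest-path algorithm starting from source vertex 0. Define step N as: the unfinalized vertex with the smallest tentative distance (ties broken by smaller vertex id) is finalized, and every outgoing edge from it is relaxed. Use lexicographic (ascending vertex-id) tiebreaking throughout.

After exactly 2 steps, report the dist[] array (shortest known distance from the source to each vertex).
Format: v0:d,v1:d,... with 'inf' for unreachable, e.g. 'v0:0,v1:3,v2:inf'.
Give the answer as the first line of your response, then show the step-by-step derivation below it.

v0:0,v1:inf,v2:inf,v3:3,v4:inf,v5:9,v6:15,v7:16,v8:14

step 1: dist = v0:0,v1:inf,v2:inf,v3:3,v4:inf,v5:inf,v6:inf,v7:16,v8:14
step 2: dist = v0:0,v1:inf,v2:inf,v3:3,v4:inf,v5:9,v6:15,v7:16,v8:14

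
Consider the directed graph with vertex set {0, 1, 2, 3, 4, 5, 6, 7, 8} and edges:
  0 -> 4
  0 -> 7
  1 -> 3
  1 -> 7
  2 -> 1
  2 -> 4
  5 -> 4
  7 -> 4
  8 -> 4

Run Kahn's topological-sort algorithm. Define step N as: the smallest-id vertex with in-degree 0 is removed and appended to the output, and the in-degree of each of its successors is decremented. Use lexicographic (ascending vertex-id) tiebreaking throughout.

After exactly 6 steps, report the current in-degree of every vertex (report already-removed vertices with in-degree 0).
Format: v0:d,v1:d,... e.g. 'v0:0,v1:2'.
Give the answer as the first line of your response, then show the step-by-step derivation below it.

v0:0,v1:0,v2:0,v3:0,v4:2,v5:0,v6:0,v7:0,v8:0

step 1: output 0; order=[0]; indeg=(0,1,0,1,4,0,0,1,0)
step 2: output 2; order=[0,2]; indeg=(0,0,0,1,3,0,0,1,0)
step 3: output 1; order=[0,2,1]; indeg=(0,0,0,0,3,0,0,0,0)
step 4: output 3; order=[0,2,1,3]; indeg=(0,0,0,0,3,0,0,0,0)
step 5: output 5; order=[0,2,1,3,5]; indeg=(0,0,0,0,2,0,0,0,0)
step 6: output 6; order=[0,2,1,3,5,6]; indeg=(0,0,0,0,2,0,0,0,0)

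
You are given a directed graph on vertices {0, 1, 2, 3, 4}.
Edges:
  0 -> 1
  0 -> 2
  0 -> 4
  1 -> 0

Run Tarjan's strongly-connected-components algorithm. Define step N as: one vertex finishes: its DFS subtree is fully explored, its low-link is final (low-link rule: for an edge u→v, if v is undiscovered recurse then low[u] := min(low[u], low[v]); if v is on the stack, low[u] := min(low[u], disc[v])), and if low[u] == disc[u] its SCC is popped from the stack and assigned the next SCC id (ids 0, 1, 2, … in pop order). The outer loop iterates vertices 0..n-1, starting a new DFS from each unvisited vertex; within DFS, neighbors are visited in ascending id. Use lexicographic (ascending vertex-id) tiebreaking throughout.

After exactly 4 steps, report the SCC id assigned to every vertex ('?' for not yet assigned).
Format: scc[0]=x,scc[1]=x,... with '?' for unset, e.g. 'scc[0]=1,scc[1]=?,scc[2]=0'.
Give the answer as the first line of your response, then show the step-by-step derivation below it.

scc[0]=2,scc[1]=2,scc[2]=0,scc[3]=?,scc[4]=1

step 1: low=(low[0]=0,low[1]=0,low[2]=?,low[3]=?,low[4]=?); scc=(scc[0]=?,scc[1]=?,scc[2]=?,scc[3]=?,scc[4]=?)
step 2: low=(low[0]=0,low[1]=0,low[2]=2,low[3]=?,low[4]=?); scc=(scc[0]=?,scc[1]=?,scc[2]=0,scc[3]=?,scc[4]=?)
step 3: low=(low[0]=0,low[1]=0,low[2]=2,low[3]=?,low[4]=3); scc=(scc[0]=?,scc[1]=?,scc[2]=0,scc[3]=?,scc[4]=1)
step 4: low=(low[0]=0,low[1]=0,low[2]=2,low[3]=?,low[4]=3); scc=(scc[0]=2,scc[1]=2,scc[2]=0,scc[3]=?,scc[4]=1)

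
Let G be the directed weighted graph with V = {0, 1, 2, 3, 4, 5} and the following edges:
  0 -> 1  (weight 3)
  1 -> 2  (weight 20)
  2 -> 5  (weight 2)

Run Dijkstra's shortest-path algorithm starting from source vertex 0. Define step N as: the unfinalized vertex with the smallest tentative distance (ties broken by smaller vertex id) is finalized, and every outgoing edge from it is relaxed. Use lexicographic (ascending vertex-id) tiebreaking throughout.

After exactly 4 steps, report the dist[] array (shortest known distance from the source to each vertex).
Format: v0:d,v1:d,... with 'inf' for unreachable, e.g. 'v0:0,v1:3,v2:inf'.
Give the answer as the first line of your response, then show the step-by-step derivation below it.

v0:0,v1:3,v2:23,v3:inf,v4:inf,v5:25

step 1: dist = v0:0,v1:3,v2:inf,v3:inf,v4:inf,v5:inf
step 2: dist = v0:0,v1:3,v2:23,v3:inf,v4:inf,v5:inf
step 3: dist = v0:0,v1:3,v2:23,v3:inf,v4:inf,v5:25
step 4: dist = v0:0,v1:3,v2:23,v3:inf,v4:inf,v5:25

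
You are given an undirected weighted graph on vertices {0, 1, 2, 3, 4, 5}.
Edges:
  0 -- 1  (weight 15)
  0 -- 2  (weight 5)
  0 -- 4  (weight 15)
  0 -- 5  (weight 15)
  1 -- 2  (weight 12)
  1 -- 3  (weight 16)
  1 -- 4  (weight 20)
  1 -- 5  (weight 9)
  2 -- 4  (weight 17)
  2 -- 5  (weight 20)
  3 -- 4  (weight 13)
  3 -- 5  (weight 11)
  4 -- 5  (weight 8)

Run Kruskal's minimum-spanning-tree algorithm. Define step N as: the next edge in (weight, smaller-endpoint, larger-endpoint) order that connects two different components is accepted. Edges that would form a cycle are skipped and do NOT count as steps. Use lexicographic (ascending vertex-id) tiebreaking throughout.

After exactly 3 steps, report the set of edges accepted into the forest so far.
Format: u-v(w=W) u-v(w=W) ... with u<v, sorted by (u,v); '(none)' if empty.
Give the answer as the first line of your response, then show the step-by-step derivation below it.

0-2(w=5) 1-5(w=9) 4-5(w=8)

step 1: add edge 0-2 (w=5); MST = {0-2(w=5)}
step 2: add edge 4-5 (w=8); MST = {0-2(w=5) 4-5(w=8)}
step 3: add edge 1-5 (w=9); MST = {0-2(w=5) 1-5(w=9) 4-5(w=8)}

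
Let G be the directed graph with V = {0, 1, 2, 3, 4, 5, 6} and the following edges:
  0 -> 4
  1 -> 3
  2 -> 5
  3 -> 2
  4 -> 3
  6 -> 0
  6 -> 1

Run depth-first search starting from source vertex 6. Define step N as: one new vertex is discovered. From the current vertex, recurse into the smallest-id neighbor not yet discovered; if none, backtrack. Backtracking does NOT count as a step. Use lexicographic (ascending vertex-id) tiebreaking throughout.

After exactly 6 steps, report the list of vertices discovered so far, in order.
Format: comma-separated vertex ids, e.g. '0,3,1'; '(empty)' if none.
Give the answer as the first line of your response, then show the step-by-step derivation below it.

6,0,4,3,2,5

step 1: discover 6; path=6; order=6
step 2: discover 0; path=6>0; order=6,0
step 3: discover 4; path=6>0>4; order=6,0,4
step 4: discover 3; path=6>0>4>3; order=6,0,4,3
step 5: discover 2; path=6>0>4>3>2; order=6,0,4,3,2
step 6: discover 5; path=6>0>4>3>2>5; order=6,0,4,3,2,5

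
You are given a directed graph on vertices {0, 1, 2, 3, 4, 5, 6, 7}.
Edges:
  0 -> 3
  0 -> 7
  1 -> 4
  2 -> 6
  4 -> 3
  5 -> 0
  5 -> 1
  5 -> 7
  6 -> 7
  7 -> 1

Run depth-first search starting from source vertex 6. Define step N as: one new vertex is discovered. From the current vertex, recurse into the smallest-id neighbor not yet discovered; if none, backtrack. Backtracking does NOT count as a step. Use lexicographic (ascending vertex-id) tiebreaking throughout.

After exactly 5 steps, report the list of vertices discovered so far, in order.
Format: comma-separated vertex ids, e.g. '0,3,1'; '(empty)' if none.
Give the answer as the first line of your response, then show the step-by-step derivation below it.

6,7,1,4,3

step 1: discover 6; path=6; order=6
step 2: discover 7; path=6>7; order=6,7
step 3: discover 1; path=6>7>1; order=6,7,1
step 4: discover 4; path=6>7>1>4; order=6,7,1,4
step 5: discover 3; path=6>7>1>4>3; order=6,7,1,4,3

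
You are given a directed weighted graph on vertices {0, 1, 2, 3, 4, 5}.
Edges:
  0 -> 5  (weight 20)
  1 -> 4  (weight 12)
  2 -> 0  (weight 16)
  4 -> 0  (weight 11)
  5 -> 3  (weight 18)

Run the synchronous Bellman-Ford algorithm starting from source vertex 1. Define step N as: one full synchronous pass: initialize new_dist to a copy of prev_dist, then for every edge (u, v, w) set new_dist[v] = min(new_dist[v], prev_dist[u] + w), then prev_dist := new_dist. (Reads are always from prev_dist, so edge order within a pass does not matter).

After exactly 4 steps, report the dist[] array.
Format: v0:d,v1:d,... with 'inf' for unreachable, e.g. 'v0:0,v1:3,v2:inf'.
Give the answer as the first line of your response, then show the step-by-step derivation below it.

v0:23,v1:0,v2:inf,v3:61,v4:12,v5:43

step 1: dist = v0:inf,v1:0,v2:inf,v3:inf,v4:12,v5:inf
step 2: dist = v0:23,v1:0,v2:inf,v3:inf,v4:12,v5:inf
step 3: dist = v0:23,v1:0,v2:inf,v3:inf,v4:12,v5:43
step 4: dist = v0:23,v1:0,v2:inf,v3:61,v4:12,v5:43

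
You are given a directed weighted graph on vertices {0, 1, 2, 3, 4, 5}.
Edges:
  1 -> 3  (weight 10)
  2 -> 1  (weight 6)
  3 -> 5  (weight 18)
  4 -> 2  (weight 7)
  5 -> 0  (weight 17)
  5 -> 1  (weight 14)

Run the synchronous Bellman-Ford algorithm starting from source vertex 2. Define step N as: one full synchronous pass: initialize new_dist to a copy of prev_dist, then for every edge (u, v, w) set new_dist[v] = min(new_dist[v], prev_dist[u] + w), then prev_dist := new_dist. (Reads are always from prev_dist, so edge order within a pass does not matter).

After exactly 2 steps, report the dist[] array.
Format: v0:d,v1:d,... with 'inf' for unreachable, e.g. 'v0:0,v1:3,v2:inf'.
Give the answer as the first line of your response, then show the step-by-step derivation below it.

v0:inf,v1:6,v2:0,v3:16,v4:inf,v5:inf

step 1: dist = v0:inf,v1:6,v2:0,v3:inf,v4:inf,v5:inf
step 2: dist = v0:inf,v1:6,v2:0,v3:16,v4:inf,v5:inf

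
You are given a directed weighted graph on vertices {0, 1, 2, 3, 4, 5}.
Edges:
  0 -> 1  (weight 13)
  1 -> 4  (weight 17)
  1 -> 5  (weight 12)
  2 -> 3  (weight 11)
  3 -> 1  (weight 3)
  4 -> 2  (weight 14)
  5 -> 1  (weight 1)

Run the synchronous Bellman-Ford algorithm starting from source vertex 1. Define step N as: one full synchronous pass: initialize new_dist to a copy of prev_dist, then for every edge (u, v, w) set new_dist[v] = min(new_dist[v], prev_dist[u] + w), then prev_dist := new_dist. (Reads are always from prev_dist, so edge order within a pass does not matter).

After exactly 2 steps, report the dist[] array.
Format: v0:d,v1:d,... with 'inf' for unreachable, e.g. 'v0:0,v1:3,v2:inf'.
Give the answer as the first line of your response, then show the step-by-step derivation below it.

v0:inf,v1:0,v2:31,v3:inf,v4:17,v5:12

step 1: dist = v0:inf,v1:0,v2:inf,v3:inf,v4:17,v5:12
step 2: dist = v0:inf,v1:0,v2:31,v3:inf,v4:17,v5:12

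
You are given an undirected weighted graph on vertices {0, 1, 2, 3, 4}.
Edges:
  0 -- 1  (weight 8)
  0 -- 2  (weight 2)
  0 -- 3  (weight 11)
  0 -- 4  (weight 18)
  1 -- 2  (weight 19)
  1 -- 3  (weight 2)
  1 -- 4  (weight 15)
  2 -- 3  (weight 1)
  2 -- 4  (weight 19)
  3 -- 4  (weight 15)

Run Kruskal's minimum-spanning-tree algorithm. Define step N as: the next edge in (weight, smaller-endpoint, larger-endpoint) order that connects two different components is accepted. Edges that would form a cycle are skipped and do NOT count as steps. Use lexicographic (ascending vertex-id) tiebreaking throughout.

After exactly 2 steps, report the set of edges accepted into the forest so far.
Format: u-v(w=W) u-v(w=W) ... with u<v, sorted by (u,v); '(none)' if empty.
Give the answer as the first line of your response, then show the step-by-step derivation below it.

0-2(w=2) 2-3(w=1)

step 1: add edge 2-3 (w=1); MST = {2-3(w=1)}
step 2: add edge 0-2 (w=2); MST = {0-2(w=2) 2-3(w=1)}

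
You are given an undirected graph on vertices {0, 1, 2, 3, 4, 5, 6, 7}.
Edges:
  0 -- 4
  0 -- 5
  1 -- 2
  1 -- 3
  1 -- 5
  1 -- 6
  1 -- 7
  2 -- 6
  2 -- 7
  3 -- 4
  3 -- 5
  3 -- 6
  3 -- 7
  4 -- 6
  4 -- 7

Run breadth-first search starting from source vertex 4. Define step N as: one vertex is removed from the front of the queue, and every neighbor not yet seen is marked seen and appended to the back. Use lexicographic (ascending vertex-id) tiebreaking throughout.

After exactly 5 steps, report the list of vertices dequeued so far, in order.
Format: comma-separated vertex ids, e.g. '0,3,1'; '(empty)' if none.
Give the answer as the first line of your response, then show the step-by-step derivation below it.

4,0,3,6,7

step 1: dequeue 4; queue=[0,3,6,7]; order=4
step 2: dequeue 0; queue=[3,6,7,5]; order=4,0
step 3: dequeue 3; queue=[6,7,5,1]; order=4,0,3
step 4: dequeue 6; queue=[7,5,1,2]; order=4,0,3,6
step 5: dequeue 7; queue=[5,1,2]; order=4,0,3,6,7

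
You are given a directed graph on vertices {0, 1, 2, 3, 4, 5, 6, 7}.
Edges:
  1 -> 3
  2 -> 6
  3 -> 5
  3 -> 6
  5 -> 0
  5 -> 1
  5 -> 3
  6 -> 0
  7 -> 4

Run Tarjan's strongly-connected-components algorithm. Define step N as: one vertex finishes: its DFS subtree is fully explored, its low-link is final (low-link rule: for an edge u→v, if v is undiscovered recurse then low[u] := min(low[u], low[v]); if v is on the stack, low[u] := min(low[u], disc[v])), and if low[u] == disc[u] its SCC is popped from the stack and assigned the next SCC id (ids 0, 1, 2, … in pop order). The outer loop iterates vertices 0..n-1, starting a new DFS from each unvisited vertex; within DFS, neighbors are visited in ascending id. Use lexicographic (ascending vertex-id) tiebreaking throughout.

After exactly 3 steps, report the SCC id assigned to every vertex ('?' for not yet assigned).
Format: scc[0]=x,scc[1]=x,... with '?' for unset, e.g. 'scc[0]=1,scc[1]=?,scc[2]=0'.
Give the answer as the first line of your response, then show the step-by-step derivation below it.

scc[0]=0,scc[1]=?,scc[2]=?,scc[3]=?,scc[4]=?,scc[5]=?,scc[6]=1,scc[7]=?

step 1: low=(low[0]=0,low[1]=?,low[2]=?,low[3]=?,low[4]=?,low[5]=?,low[6]=?,low[7]=?); scc=(scc[0]=0,scc[1]=?,scc[2]=?,scc[3]=?,scc[4]=?,scc[5]=?,scc[6]=?,scc[7]=?)
step 2: low=(low[0]=0,low[1]=1,low[2]=?,low[3]=2,low[4]=?,low[5]=1,low[6]=?,low[7]=?); scc=(scc[0]=0,scc[1]=?,scc[2]=?,scc[3]=?,scc[4]=?,scc[5]=?,scc[6]=?,scc[7]=?)
step 3: low=(low[0]=0,low[1]=1,low[2]=?,low[3]=1,low[4]=?,low[5]=1,low[6]=4,low[7]=?); scc=(scc[0]=0,scc[1]=?,scc[2]=?,scc[3]=?,scc[4]=?,scc[5]=?,scc[6]=1,scc[7]=?)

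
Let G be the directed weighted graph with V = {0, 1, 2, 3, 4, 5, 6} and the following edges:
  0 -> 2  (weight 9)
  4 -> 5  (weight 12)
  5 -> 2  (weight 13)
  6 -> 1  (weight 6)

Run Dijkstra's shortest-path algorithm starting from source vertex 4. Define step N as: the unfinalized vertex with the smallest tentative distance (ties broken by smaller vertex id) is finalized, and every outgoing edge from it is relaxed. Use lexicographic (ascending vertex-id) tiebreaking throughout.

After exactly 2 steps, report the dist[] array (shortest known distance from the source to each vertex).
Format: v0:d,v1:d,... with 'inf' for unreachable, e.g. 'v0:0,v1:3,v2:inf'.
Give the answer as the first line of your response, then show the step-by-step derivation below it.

v0:inf,v1:inf,v2:25,v3:inf,v4:0,v5:12,v6:inf

step 1: dist = v0:inf,v1:inf,v2:inf,v3:inf,v4:0,v5:12,v6:inf
step 2: dist = v0:inf,v1:inf,v2:25,v3:inf,v4:0,v5:12,v6:inf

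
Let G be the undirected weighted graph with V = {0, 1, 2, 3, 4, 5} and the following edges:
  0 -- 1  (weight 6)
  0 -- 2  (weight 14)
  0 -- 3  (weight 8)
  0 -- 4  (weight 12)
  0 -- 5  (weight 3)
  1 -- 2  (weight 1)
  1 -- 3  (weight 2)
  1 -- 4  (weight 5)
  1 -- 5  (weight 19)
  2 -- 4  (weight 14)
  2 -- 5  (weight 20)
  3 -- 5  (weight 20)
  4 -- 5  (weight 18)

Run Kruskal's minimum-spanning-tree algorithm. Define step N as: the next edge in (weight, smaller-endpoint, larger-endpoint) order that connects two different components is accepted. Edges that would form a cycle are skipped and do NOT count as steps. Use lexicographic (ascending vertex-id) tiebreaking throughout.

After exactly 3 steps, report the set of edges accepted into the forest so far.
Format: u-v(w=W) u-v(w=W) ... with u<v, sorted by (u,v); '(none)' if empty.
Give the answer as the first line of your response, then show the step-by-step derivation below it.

0-5(w=3) 1-2(w=1) 1-3(w=2)

step 1: add edge 1-2 (w=1); MST = {1-2(w=1)}
step 2: add edge 1-3 (w=2); MST = {1-2(w=1) 1-3(w=2)}
step 3: add edge 0-5 (w=3); MST = {0-5(w=3) 1-2(w=1) 1-3(w=2)}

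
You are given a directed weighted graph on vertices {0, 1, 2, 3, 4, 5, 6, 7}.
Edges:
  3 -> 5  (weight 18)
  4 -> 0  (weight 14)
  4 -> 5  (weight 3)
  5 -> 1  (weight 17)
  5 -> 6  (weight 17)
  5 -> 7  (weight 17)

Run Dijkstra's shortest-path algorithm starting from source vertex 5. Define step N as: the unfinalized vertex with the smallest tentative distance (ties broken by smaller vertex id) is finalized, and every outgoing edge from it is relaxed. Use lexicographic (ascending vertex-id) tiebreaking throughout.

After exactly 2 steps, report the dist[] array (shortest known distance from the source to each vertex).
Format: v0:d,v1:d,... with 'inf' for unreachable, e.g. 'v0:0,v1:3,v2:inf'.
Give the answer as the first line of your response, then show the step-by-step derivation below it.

v0:inf,v1:17,v2:inf,v3:inf,v4:inf,v5:0,v6:17,v7:17

step 1: dist = v0:inf,v1:17,v2:inf,v3:inf,v4:inf,v5:0,v6:17,v7:17
step 2: dist = v0:inf,v1:17,v2:inf,v3:inf,v4:inf,v5:0,v6:17,v7:17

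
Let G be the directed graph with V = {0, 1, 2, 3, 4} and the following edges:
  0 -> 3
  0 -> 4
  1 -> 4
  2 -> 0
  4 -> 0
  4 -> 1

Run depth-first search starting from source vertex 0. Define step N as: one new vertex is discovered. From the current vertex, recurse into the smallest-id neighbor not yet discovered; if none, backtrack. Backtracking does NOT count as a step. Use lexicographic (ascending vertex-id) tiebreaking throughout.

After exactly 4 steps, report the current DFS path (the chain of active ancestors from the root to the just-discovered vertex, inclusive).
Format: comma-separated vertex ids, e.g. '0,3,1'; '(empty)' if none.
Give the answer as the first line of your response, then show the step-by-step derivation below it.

0,4,1

step 1: discover 0; path=0; order=0
step 2: discover 3; path=0>3; order=0,3
step 3: discover 4; path=0>4; order=0,3,4
step 4: discover 1; path=0>4>1; order=0,3,4,1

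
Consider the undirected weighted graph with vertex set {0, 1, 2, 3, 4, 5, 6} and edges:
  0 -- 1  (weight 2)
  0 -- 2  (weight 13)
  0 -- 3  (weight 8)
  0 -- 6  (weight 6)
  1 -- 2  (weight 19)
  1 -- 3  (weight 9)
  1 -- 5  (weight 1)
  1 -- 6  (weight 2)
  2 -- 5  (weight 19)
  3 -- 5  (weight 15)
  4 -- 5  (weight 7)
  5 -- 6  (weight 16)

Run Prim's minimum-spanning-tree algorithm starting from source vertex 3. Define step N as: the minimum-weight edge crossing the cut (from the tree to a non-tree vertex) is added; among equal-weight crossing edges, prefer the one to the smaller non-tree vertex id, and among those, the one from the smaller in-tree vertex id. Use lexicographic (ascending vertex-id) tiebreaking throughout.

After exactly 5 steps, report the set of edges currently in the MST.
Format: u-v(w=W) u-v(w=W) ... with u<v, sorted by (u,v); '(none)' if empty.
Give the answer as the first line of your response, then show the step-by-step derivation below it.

0-1(w=2) 0-3(w=8) 1-5(w=1) 1-6(w=2) 4-5(w=7)

step 1: add edge 0-3 (w=8); MST = {0-3(w=8)}
step 2: add edge 0-1 (w=2); MST = {0-1(w=2) 0-3(w=8)}
step 3: add edge 1-5 (w=1); MST = {0-1(w=2) 0-3(w=8) 1-5(w=1)}
step 4: add edge 1-6 (w=2); MST = {0-1(w=2) 0-3(w=8) 1-5(w=1) 1-6(w=2)}
step 5: add edge 4-5 (w=7); MST = {0-1(w=2) 0-3(w=8) 1-5(w=1) 1-6(w=2) 4-5(w=7)}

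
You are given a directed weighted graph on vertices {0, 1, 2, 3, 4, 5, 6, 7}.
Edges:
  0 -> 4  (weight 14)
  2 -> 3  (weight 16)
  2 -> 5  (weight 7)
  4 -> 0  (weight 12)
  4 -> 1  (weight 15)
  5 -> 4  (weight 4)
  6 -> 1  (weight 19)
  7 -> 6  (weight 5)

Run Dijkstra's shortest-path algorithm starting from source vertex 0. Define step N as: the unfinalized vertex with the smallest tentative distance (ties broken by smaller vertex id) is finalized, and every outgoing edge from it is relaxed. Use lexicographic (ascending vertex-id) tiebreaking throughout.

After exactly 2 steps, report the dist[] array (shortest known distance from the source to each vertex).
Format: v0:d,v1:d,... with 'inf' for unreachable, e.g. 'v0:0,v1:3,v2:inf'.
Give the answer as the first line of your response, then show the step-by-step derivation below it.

v0:0,v1:29,v2:inf,v3:inf,v4:14,v5:inf,v6:inf,v7:inf

step 1: dist = v0:0,v1:inf,v2:inf,v3:inf,v4:14,v5:inf,v6:inf,v7:inf
step 2: dist = v0:0,v1:29,v2:inf,v3:inf,v4:14,v5:inf,v6:inf,v7:inf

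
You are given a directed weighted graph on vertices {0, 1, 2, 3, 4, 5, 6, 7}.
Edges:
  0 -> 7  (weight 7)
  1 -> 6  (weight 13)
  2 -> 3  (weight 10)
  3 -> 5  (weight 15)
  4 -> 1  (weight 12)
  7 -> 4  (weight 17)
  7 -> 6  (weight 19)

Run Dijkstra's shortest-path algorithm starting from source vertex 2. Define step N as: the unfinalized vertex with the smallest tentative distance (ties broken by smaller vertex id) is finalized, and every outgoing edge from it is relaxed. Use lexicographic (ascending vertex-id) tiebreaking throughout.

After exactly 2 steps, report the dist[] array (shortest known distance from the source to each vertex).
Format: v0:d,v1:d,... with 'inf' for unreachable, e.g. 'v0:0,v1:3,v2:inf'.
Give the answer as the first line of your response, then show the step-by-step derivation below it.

v0:inf,v1:inf,v2:0,v3:10,v4:inf,v5:25,v6:inf,v7:inf

step 1: dist = v0:inf,v1:inf,v2:0,v3:10,v4:inf,v5:inf,v6:inf,v7:inf
step 2: dist = v0:inf,v1:inf,v2:0,v3:10,v4:inf,v5:25,v6:inf,v7:inf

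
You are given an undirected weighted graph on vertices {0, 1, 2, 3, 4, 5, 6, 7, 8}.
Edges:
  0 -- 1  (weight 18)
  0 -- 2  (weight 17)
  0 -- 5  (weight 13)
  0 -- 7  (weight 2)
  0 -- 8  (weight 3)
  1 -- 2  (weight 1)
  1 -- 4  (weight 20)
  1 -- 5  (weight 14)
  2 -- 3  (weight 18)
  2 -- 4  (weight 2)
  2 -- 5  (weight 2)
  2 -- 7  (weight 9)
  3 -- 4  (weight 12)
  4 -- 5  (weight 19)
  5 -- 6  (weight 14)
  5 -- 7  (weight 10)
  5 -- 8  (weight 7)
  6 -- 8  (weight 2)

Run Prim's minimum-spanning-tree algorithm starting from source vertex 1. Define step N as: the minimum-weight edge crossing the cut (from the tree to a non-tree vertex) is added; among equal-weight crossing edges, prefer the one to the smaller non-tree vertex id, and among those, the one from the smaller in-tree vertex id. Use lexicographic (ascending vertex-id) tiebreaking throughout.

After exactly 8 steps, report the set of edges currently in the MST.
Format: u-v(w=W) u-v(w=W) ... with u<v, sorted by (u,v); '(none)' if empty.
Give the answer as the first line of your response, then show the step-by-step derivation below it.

0-7(w=2) 0-8(w=3) 1-2(w=1) 2-4(w=2) 2-5(w=2) 3-4(w=12) 5-8(w=7) 6-8(w=2)

step 1: add edge 1-2 (w=1); MST = {1-2(w=1)}
step 2: add edge 2-4 (w=2); MST = {1-2(w=1) 2-4(w=2)}
step 3: add edge 2-5 (w=2); MST = {1-2(w=1) 2-4(w=2) 2-5(w=2)}
step 4: add edge 5-8 (w=7); MST = {1-2(w=1) 2-4(w=2) 2-5(w=2) 5-8(w=7)}
step 5: add edge 6-8 (w=2); MST = {1-2(w=1) 2-4(w=2) 2-5(w=2) 5-8(w=7) 6-8(w=2)}
step 6: add edge 0-8 (w=3); MST = {0-8(w=3) 1-2(w=1) 2-4(w=2) 2-5(w=2) 5-8(w=7) 6-8(w=2)}
step 7: add edge 0-7 (w=2); MST = {0-7(w=2) 0-8(w=3) 1-2(w=1) 2-4(w=2) 2-5(w=2) 5-8(w=7) 6-8(w=2)}
step 8: add edge 3-4 (w=12); MST = {0-7(w=2) 0-8(w=3) 1-2(w=1) 2-4(w=2) 2-5(w=2) 3-4(w=12) 5-8(w=7) 6-8(w=2)}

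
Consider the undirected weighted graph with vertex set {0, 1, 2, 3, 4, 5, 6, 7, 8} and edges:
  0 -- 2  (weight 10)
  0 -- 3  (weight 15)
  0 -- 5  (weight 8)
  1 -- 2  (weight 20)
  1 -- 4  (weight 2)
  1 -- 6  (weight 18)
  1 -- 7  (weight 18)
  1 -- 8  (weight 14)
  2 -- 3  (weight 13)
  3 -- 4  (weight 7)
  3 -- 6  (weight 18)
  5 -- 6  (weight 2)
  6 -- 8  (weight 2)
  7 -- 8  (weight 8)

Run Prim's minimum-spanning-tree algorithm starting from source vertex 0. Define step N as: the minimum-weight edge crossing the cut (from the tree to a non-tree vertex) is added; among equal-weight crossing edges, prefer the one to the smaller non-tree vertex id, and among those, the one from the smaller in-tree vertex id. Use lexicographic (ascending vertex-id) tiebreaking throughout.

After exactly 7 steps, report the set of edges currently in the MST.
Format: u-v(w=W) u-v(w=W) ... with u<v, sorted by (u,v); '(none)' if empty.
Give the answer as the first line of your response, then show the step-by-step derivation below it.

0-2(w=10) 0-5(w=8) 2-3(w=13) 3-4(w=7) 5-6(w=2) 6-8(w=2) 7-8(w=8)

step 1: add edge 0-5 (w=8); MST = {0-5(w=8)}
step 2: add edge 5-6 (w=2); MST = {0-5(w=8) 5-6(w=2)}
step 3: add edge 6-8 (w=2); MST = {0-5(w=8) 5-6(w=2) 6-8(w=2)}
step 4: add edge 7-8 (w=8); MST = {0-5(w=8) 5-6(w=2) 6-8(w=2) 7-8(w=8)}
step 5: add edge 0-2 (w=10); MST = {0-2(w=10) 0-5(w=8) 5-6(w=2) 6-8(w=2) 7-8(w=8)}
step 6: add edge 2-3 (w=13); MST = {0-2(w=10) 0-5(w=8) 2-3(w=13) 5-6(w=2) 6-8(w=2) 7-8(w=8)}
step 7: add edge 3-4 (w=7); MST = {0-2(w=10) 0-5(w=8) 2-3(w=13) 3-4(w=7) 5-6(w=2) 6-8(w=2) 7-8(w=8)}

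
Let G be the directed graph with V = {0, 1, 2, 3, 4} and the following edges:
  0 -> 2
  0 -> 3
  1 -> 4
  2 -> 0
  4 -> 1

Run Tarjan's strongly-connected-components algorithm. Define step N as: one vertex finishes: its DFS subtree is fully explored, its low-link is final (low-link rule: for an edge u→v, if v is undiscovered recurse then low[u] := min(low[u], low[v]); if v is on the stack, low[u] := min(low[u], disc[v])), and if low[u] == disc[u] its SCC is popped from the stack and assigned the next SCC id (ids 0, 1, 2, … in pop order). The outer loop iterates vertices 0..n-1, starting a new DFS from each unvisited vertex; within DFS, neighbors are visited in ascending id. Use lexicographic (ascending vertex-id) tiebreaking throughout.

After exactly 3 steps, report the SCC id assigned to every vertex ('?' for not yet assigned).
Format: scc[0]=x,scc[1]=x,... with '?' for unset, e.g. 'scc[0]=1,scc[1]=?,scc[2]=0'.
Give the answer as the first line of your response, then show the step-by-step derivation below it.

scc[0]=1,scc[1]=?,scc[2]=1,scc[3]=0,scc[4]=?

step 1: low=(low[0]=0,low[1]=?,low[2]=0,low[3]=?,low[4]=?); scc=(scc[0]=?,scc[1]=?,scc[2]=?,scc[3]=?,scc[4]=?)
step 2: low=(low[0]=0,low[1]=?,low[2]=0,low[3]=2,low[4]=?); scc=(scc[0]=?,scc[1]=?,scc[2]=?,scc[3]=0,scc[4]=?)
step 3: low=(low[0]=0,low[1]=?,low[2]=0,low[3]=2,low[4]=?); scc=(scc[0]=1,scc[1]=?,scc[2]=1,scc[3]=0,scc[4]=?)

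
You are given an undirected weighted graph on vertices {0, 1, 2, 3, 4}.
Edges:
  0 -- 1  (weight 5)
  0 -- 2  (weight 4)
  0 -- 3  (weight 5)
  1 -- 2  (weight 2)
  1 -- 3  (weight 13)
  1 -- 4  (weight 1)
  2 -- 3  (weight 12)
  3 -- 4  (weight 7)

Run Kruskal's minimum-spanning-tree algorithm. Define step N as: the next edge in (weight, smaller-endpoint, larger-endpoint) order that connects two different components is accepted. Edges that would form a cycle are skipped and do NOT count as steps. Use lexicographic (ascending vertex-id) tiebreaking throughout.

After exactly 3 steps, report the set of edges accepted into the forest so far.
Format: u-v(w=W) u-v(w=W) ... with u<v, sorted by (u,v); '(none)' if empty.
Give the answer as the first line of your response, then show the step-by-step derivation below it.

0-2(w=4) 1-2(w=2) 1-4(w=1)

step 1: add edge 1-4 (w=1); MST = {1-4(w=1)}
step 2: add edge 1-2 (w=2); MST = {1-2(w=2) 1-4(w=1)}
step 3: add edge 0-2 (w=4); MST = {0-2(w=4) 1-2(w=2) 1-4(w=1)}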